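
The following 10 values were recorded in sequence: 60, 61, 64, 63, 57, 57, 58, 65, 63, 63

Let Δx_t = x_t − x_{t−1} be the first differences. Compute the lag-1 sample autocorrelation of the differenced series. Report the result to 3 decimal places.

First differences Δx: 1, 3, -1, -6, 0, 1, 7, -2, 0
Mean of differences = 0.3333
Numerator Σ(Δx_t−Δx̄)(Δx_{t+1}−Δx̄) = -1.7778
Denominator Σ(Δx_t−Δx̄)² = 100.0000
r_1(Δx) = -1.7778 / 100.0000 = -0.018

-0.018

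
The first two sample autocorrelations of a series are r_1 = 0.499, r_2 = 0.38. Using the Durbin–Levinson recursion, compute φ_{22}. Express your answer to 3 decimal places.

0.174

φ_{22} = (r_2 − r_1²) / (1 − r_1²)
r_1² = (0.499)² = 0.249001
Numerator = 0.38 − 0.2490 = 0.1310; denominator = 1 − 0.2490 = 0.7510
φ_{22} = 0.1310 / 0.7510 = 0.174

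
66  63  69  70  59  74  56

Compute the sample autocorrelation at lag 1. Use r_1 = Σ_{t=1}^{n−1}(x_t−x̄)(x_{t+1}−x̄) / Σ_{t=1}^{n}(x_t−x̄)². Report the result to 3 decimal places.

-0.649

Mean x̄ = (66 + 63 + 69 + 70 + 59 + 74 + 56)/7 = 65.2857
Deviations from mean: 0.7143, -2.2857, 3.7143, 4.7143, -6.2857, 8.7143, -9.2857
Numerator Σ_{t=1}^{6}(x_t−x̄)(x_{t+1}−x̄) = -157.9388
Denominator Σ(x_t−x̄)² = 243.4286
r_1 = -157.9388 / 243.4286 = -0.649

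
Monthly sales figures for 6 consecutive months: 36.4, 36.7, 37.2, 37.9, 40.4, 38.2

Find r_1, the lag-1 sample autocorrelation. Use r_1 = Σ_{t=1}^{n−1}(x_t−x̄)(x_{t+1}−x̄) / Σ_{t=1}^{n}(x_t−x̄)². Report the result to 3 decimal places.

Mean x̄ = (36.4 + 36.7 + 37.2 + 37.9 + 40.4 + 38.2)/6 = 37.8000
Deviations from mean: -1.4000, -1.1000, -0.6000, 0.1000, 2.6000, 0.4000
Numerator Σ_{t=1}^{5}(x_t−x̄)(x_{t+1}−x̄) = 3.4400
Denominator Σ(x_t−x̄)² = 10.4600
r_1 = 3.4400 / 10.4600 = 0.329

0.329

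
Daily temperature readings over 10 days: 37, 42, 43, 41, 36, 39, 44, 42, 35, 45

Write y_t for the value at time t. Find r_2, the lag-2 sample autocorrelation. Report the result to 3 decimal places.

-0.464

Mean ȳ = (37 + 42 + 43 + 41 + 36 + 39 + 44 + 42 + 35 + 45)/10 = 40.4000
Numerator Σ_{t=1}^{8}(y_t−ȳ)(y_{t+2}−ȳ) = -50.3200
Denominator Σ(y_t−ȳ)² = 108.4000
r_2 = -50.3200 / 108.4000 = -0.464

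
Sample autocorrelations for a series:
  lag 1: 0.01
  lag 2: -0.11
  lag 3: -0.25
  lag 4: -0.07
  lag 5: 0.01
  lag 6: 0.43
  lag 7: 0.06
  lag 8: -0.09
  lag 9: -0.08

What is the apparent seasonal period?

The largest autocorrelation is r_6 = 0.43; the remaining lags stay at or below 0.06.
The dominant spike at lag 6 indicates a seasonal period of 6.

6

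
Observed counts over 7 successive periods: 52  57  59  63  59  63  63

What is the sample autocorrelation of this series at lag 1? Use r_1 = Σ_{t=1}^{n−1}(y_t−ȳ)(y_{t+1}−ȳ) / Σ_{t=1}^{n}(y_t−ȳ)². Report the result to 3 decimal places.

0.273

Mean ȳ = (52 + 57 + 59 + 63 + 59 + 63 + 63)/7 = 59.4286
Numerator Σ_{t=1}^{6}(y_t−ȳ)(y_{t+1}−ȳ) = 27.2449
Denominator Σ(y_t−ȳ)² = 99.7143
r_1 = 27.2449 / 99.7143 = 0.273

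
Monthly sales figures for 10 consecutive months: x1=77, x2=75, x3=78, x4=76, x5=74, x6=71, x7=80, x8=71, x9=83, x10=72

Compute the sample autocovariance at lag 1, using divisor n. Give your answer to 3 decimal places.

-9.609

Mean x̄ = (77 + 75 + 78 + 76 + 74 + 71 + 80 + 71 + 83 + 72)/10 = 75.7000
Σ_{t=1}^{9}(x_t−x̄)(x_{t+1}−x̄) = -96.0900
γ_1 = -96.0900 / 10 = -9.609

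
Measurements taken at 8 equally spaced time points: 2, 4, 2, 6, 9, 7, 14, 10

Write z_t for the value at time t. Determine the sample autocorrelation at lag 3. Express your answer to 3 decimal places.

Mean z̄ = (2 + 4 + 2 + 6 + 9 + 7 + 14 + 10)/8 = 6.7500
Σ(z_t−z̄)(z_{t+3}−z̄) = (3.5625) + (-6.1875) + (-1.1875) + (-5.4375) + (7.3125) = -1.9375
Denominator Σ(z_t−z̄)² = 121.5000
r_3 = -1.9375 / 121.5000 = -0.016

-0.016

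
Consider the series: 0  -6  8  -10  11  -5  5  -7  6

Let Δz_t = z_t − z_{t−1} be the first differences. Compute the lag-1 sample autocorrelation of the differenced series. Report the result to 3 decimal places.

-0.894

First differences Δz: -6, 14, -18, 21, -16, 10, -12, 13
Mean of differences = 0.7500
Numerator Σ(Δz_t−Δz̄)(Δz_{t+1}−Δz̄) = -1485.8125
Denominator Σ(Δz_t−Δz̄)² = 1661.5000
r_1(Δz) = -1485.8125 / 1661.5000 = -0.894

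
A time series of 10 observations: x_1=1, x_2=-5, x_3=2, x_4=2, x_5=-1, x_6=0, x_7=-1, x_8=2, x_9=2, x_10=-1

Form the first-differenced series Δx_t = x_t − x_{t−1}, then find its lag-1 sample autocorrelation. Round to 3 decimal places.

-0.418

First differences Δx: -6, 7, 0, -3, 1, -1, 3, 0, -3
Mean of differences = -0.2222
Numerator Σ(Δx_t−Δx̄)(Δx_{t+1}−Δx̄) = -47.4938
Denominator Σ(Δx_t−Δx̄)² = 113.5556
r_1(Δx) = -47.4938 / 113.5556 = -0.418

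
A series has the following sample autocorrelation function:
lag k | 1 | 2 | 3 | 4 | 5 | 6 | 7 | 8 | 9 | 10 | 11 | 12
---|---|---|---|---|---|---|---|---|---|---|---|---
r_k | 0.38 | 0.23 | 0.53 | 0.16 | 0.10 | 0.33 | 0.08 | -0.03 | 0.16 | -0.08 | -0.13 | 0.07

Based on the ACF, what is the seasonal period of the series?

3

The largest autocorrelation is r_3 = 0.53; the remaining lags stay at or below 0.38. The elevated value at lag 1 (0.38), dropping to 0.23 at lag 2, reflects decaying short-term dependence rather than seasonality.
The dominant spike at lag 3 indicates a seasonal period of 3.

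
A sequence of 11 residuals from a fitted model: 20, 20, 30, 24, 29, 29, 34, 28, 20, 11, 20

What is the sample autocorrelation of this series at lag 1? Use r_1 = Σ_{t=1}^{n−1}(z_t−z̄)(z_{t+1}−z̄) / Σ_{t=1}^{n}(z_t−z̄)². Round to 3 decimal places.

Mean z̄ = (20 + 20 + 30 + 24 + 29 + 29 + 34 + 28 + 20 + 11 + 20)/11 = 24.0909
Numerator Σ_{t=1}^{10}(z_t−z̄)(z_{t+1}−z̄) = 194.1736
Denominator Σ(z_t−z̄)² = 434.9091
r_1 = 194.1736 / 434.9091 = 0.446

0.446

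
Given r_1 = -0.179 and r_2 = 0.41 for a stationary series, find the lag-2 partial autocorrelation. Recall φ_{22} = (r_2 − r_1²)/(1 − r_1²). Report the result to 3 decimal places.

0.390

φ_{22} = (r_2 − r_1²) / (1 − r_1²)
r_1² = (-0.179)² = 0.032041
Numerator = 0.41 − 0.0320 = 0.3780; denominator = 1 − 0.0320 = 0.9680
φ_{22} = 0.3780 / 0.9680 = 0.390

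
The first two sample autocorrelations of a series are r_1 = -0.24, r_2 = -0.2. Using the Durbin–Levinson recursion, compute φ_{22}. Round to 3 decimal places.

-0.273

φ_{22} = (r_2 − r_1²) / (1 − r_1²)
r_1² = (-0.24)² = 0.0576
Numerator = -0.2 − 0.0576 = -0.2576; denominator = 1 − 0.0576 = 0.9424
φ_{22} = -0.2576 / 0.9424 = -0.273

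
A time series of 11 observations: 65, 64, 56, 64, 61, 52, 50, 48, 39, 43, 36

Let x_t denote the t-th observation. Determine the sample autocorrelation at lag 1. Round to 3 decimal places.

Mean x̄ = (65 + 64 + 56 + 64 + 61 + 52 + 50 + 48 + 39 + 43 + 36)/11 = 52.5455
Numerator Σ_{t=1}^{10}(x_t−x̄)(x_{t+1}−x̄) = 675.7934
Denominator Σ(x_t−x̄)² = 1076.7273
r_1 = 675.7934 / 1076.7273 = 0.628

0.628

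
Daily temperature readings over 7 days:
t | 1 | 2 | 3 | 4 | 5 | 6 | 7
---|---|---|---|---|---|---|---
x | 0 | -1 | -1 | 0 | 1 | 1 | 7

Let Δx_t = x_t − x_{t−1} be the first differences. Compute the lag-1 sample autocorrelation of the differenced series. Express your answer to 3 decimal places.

-0.087

First differences Δx: -1, 0, 1, 1, 0, 6
Mean of differences = 1.1667
Numerator Σ(Δx_t−Δx̄)(Δx_{t+1}−Δx̄) = -2.6944
Denominator Σ(Δx_t−Δx̄)² = 30.8333
r_1(Δx) = -2.6944 / 30.8333 = -0.087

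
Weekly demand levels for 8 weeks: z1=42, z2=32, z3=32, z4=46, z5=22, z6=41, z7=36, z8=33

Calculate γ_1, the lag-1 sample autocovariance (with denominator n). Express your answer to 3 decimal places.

-32.719

Mean z̄ = (42 + 32 + 32 + 46 + 22 + 41 + 36 + 33)/8 = 35.5000
Deviations: 6.5000, -3.5000, -3.5000, 10.5000, -13.5000, 5.5000, 0.5000, -2.5000
Σ_{t=1}^{7}(z_t−z̄)(z_{t+1}−z̄) = -261.7500
γ_1 = -261.7500 / 8 = -32.719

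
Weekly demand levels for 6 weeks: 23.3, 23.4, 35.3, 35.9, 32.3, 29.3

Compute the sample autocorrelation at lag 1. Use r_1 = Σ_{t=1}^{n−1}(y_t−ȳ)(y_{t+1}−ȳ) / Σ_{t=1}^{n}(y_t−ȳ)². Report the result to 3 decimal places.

0.338

Mean ȳ = (23.3 + 23.4 + 35.3 + 35.9 + 32.3 + 29.3)/6 = 29.9167
Σ(y_t−ȳ)(y_{t+1}−ȳ) = (43.1186) + (-35.0814) + (32.2103) + (14.2603) + (-1.4697) = 53.0381
Denominator Σ(y_t−ȳ)² = 157.0883
r_1 = 53.0381 / 157.0883 = 0.338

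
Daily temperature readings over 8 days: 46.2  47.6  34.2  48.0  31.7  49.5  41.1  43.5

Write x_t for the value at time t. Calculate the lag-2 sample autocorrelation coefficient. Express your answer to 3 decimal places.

Mean x̄ = (46.2 + 47.6 + 34.2 + 48.0 + 31.7 + 49.5 + 41.1 + 43.5)/8 = 42.7250
Σ(x_t−x̄)(x_{t+2}−x̄) = (-29.6244) + (25.7156) + (93.9881) + (35.7381) + (17.9156) + (5.2506) = 148.9838
Denominator Σ(x_t−x̄)² = 307.0350
r_2 = 148.9838 / 307.0350 = 0.485

0.485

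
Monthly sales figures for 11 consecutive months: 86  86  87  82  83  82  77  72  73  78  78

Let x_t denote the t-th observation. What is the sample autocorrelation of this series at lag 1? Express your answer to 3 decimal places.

0.735

Mean x̄ = (86 + 86 + 87 + 82 + 83 + 82 + 77 + 72 + 73 + 78 + 78)/11 = 80.3636
Numerator Σ_{t=1}^{10}(x_t−x̄)(x_{t+1}−x̄) = 195.8678
Denominator Σ(x_t−x̄)² = 266.5455
r_1 = 195.8678 / 266.5455 = 0.735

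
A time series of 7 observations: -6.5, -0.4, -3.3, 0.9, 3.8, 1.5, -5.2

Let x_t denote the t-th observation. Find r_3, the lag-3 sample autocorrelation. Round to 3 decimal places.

-0.245

Mean x̄ = (-6.5 − 0.4 − 3.3 + 0.9 + 3.8 + 1.5 − 5.2)/7 = -1.3143
Deviations from mean: -5.1857, 0.9143, -1.9857, 2.2143, 5.1143, 2.8143, -3.8857
Σ(x_t−x̄)(x_{t+3}−x̄) = (-11.4827) + (4.6759) + (-5.5884) + (-8.6041) = -20.9992
Denominator Σ(x_t−x̄)² = 85.7486
r_3 = -20.9992 / 85.7486 = -0.245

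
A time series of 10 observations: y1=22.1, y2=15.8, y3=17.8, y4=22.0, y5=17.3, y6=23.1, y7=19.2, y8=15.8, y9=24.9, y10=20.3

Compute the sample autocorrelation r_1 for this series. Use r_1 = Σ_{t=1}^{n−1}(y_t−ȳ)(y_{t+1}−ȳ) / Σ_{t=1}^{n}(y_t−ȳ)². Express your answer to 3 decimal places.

Mean ȳ = (22.1 + 15.8 + 17.8 + 22.0 + 17.3 + 23.1 + 19.2 + 15.8 + 24.9 + 20.3)/10 = 19.8300
Numerator Σ_{t=1}^{9}(y_t−ȳ)(y_{t+1}−ȳ) = -36.7059
Denominator Σ(y_t−ȳ)² = 89.8810
r_1 = -36.7059 / 89.8810 = -0.408

-0.408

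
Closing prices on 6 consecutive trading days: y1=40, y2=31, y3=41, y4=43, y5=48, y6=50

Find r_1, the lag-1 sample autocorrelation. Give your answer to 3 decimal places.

Mean ȳ = (40 + 31 + 41 + 43 + 48 + 50)/6 = 42.1667
Deviations from mean: -2.1667, -11.1667, -1.1667, 0.8333, 5.8333, 7.8333
Σ(y_t−ȳ)(y_{t+1}−ȳ) = (24.1944) + (13.0278) + (-0.9722) + (4.8611) + (45.6944) = 86.8056
Denominator Σ(y_t−ȳ)² = 226.8333
r_1 = 86.8056 / 226.8333 = 0.383

0.383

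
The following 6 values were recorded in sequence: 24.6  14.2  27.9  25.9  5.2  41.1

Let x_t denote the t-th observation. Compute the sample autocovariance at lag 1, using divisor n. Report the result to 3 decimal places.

Mean x̄ = (24.6 + 14.2 + 27.9 + 25.9 + 5.2 + 41.1)/6 = 23.1500
Deviations: 1.4500, -8.9500, 4.7500, 2.7500, -17.9500, 17.9500
Σ_{t=1}^{5}(x_t−x̄)(x_{t+1}−x̄) = -413.9925
γ_1 = -413.9925 / 6 = -68.999

-68.999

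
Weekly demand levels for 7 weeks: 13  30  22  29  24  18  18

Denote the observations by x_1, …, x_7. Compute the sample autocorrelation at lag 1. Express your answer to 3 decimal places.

Mean x̄ = (13 + 30 + 22 + 29 + 24 + 18 + 18)/7 = 22.0000
Numerator Σ_{t=1}^{6}(x_t−x̄)(x_{t+1}−x̄) = -50.0000
Denominator Σ(x_t−x̄)² = 230.0000
r_1 = -50.0000 / 230.0000 = -0.217

-0.217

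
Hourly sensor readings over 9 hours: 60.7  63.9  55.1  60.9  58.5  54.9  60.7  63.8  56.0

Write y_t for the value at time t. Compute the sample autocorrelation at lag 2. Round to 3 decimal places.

-0.282

Mean ȳ = (60.7 + 63.9 + 55.1 + 60.9 + 58.5 + 54.9 + 60.7 + 63.8 + 56.0)/9 = 59.3889
Σ(y_t−ȳ)(y_{t+2}−ȳ) = (-5.6232) + (6.8168) + (3.8123) + (-6.7832) + (-1.1654) + (-19.8010) + (-4.4432) = -27.1869
Denominator Σ(y_t−ȳ)² = 96.3489
r_2 = -27.1869 / 96.3489 = -0.282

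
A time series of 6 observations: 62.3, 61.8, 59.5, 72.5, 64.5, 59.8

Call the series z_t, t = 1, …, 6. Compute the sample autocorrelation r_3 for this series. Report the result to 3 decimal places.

Mean z̄ = (62.3 + 61.8 + 59.5 + 72.5 + 64.5 + 59.8)/6 = 63.4000
Deviations from mean: -1.1000, -1.6000, -3.9000, 9.1000, 1.1000, -3.6000
Σ(z_t−z̄)(z_{t+3}−z̄) = (-10.0100) + (-1.7600) + (14.0400) = 2.2700
Denominator Σ(z_t−z̄)² = 115.9600
r_3 = 2.2700 / 115.9600 = 0.020

0.020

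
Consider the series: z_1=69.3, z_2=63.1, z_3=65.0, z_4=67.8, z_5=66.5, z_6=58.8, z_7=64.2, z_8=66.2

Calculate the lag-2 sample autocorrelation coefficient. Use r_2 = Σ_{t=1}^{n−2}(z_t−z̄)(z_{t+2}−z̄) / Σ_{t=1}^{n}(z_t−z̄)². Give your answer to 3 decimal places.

-0.429

Mean z̄ = (69.3 + 63.1 + 65.0 + 67.8 + 66.5 + 58.8 + 64.2 + 66.2)/8 = 65.1125
Σ(z_t−z̄)(z_{t+2}−z̄) = (-0.4711) + (-5.4086) + (-0.1561) + (-16.9648) + (-1.2661) + (-6.8648) = -31.1316
Denominator Σ(z_t−z̄)² = 72.6088
r_2 = -31.1316 / 72.6088 = -0.429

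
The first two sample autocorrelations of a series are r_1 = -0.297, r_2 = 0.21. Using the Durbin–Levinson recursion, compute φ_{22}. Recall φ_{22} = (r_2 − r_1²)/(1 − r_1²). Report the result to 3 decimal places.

φ_{22} = (r_2 − r_1²) / (1 − r_1²)
r_1² = (-0.297)² = 0.088209
Numerator = 0.21 − 0.0882 = 0.1218; denominator = 1 − 0.0882 = 0.9118
φ_{22} = 0.1218 / 0.9118 = 0.134

0.134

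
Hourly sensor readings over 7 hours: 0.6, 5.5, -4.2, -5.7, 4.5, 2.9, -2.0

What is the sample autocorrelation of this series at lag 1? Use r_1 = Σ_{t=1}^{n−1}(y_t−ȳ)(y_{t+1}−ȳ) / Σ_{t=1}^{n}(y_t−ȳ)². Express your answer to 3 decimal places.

-0.133

Mean ȳ = (0.6 + 5.5 − 4.2 − 5.7 + 4.5 + 2.9 − 2.0)/7 = 0.2286
Σ(y_t−ȳ)(y_{t+1}−ȳ) = (1.9580) + (-23.3449) + (26.2551) + (-25.3235) + (11.4108) + (-5.9535) = -14.9980
Denominator Σ(y_t−ȳ)² = 113.0343
r_1 = -14.9980 / 113.0343 = -0.133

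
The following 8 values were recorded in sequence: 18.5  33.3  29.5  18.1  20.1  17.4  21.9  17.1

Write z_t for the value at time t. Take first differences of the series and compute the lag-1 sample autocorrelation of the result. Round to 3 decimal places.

-0.185

First differences Δz: 14.8, -3.8, -11.4, 2.0, -2.7, 4.5, -4.8
Mean of differences = -0.2000
Numerator Σ(Δz_t−Δz̄)(Δz_{t+1}−Δz̄) = -77.1900
Denominator Σ(Δz_t−Δz̄)² = 417.7400
r_1(Δz) = -77.1900 / 417.7400 = -0.185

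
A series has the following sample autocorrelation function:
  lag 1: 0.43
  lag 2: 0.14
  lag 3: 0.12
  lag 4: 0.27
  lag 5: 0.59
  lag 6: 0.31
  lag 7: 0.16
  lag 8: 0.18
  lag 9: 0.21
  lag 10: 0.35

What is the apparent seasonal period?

5

The largest autocorrelation is r_5 = 0.59; the remaining lags stay at or below 0.43. The elevated value at lag 1 (0.43), dropping to 0.14 at lag 2, reflects decaying short-term dependence rather than seasonality.
The dominant spike at lag 5 indicates a seasonal period of 5.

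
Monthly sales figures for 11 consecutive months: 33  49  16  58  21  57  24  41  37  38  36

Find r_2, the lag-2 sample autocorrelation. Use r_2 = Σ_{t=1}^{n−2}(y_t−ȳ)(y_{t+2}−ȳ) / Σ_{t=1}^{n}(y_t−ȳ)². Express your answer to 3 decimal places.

0.735

Mean ȳ = (33 + 49 + 16 + 58 + 21 + 57 + 24 + 41 + 37 + 38 + 36)/11 = 37.2727
Numerator Σ_{t=1}^{9}(y_t−ȳ)(y_{t+2}−ȳ) = 1385.2149
Denominator Σ(y_t−ȳ)² = 1884.1818
r_2 = 1385.2149 / 1884.1818 = 0.735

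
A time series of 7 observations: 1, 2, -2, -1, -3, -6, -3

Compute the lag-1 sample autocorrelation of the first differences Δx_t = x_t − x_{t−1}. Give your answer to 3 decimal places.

First differences Δx: 1, -4, 1, -2, -3, 3
Mean of differences = -0.6667
Numerator Σ(Δx_t−Δx̄)(Δx_{t+1}−Δx̄) = -18.7778
Denominator Σ(Δx_t−Δx̄)² = 37.3333
r_1(Δx) = -18.7778 / 37.3333 = -0.503

-0.503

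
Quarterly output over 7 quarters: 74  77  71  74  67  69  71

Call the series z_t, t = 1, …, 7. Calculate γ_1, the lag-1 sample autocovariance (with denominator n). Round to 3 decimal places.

1.528

Mean z̄ = (74 + 77 + 71 + 74 + 67 + 69 + 71)/7 = 71.8571
Σ_{t=1}^{6}(z_t−z̄)(z_{t+1}−z̄) = 10.6939
γ_1 = 10.6939 / 7 = 1.528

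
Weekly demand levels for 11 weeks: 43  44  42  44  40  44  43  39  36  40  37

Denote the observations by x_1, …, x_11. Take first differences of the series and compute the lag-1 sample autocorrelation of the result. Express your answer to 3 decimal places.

First differences Δx: 1, -2, 2, -4, 4, -1, -4, -3, 4, -3
Mean of differences = -0.6000
Numerator Σ(Δx_t−Δx̄)(Δx_{t+1}−Δx̄) = -44.7600
Denominator Σ(Δx_t−Δx̄)² = 88.4000
r_1(Δx) = -44.7600 / 88.4000 = -0.506

-0.506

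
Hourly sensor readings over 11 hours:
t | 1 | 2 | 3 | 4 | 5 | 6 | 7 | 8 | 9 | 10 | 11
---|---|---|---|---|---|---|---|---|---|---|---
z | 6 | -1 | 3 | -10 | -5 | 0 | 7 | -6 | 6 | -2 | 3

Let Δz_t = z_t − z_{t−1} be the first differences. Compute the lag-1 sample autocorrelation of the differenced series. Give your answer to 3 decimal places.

First differences Δz: -7, 4, -13, 5, 5, 7, -13, 12, -8, 5
Mean of differences = -0.3000
Numerator Σ(Δz_t−Δz̄)(Δz_{t+1}−Δz̄) = -468.3900
Denominator Σ(Δz_t−Δz̄)² = 734.1000
r_1(Δz) = -468.3900 / 734.1000 = -0.638

-0.638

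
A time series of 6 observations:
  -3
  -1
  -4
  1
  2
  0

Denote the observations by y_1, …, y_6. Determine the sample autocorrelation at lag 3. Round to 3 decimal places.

-0.264

Mean ȳ = (-3 − 1 − 4 + 1 + 2 + 0)/6 = -0.8333
Numerator Σ_{t=1}^{3}(y_t−ȳ)(y_{t+3}−ȳ) = -7.0833
Denominator Σ(y_t−ȳ)² = 26.8333
r_3 = -7.0833 / 26.8333 = -0.264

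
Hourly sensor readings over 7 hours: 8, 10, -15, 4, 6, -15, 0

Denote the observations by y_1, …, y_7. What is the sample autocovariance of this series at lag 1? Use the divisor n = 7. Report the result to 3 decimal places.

-28.420

Mean ȳ = (8 + 10 − 15 + 4 + 6 − 15 + 0)/7 = -0.2857
Σ_{t=1}^{6}(y_t−ȳ)(y_{t+1}−ȳ) = -198.9388
γ_1 = -198.9388 / 7 = -28.420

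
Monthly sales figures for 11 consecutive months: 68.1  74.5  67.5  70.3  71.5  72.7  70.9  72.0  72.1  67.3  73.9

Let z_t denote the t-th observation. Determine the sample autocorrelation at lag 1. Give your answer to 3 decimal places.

Mean z̄ = (68.1 + 74.5 + 67.5 + 70.3 + 71.5 + 72.7 + 70.9 + 72.0 + 72.1 + 67.3 + 73.9)/11 = 70.9818
Numerator Σ_{t=1}^{10}(z_t−z̄)(z_{t+1}−z̄) = -33.4240
Denominator Σ(z_t−z̄)² = 60.8564
r_1 = -33.4240 / 60.8564 = -0.549

-0.549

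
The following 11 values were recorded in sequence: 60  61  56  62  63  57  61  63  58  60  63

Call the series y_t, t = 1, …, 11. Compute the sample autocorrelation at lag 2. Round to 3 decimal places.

-0.500

Mean ȳ = (60 + 61 + 56 + 62 + 63 + 57 + 61 + 63 + 58 + 60 + 63)/11 = 60.3636
Numerator Σ_{t=1}^{9}(y_t−ȳ)(y_{t+2}−ȳ) = -30.2645
Denominator Σ(y_t−ȳ)² = 60.5455
r_2 = -30.2645 / 60.5455 = -0.500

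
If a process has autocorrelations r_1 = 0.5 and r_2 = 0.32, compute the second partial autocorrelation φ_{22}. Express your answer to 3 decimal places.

0.093

φ_{22} = (r_2 − r_1²) / (1 − r_1²)
r_1² = (0.5)² = 0.25
Numerator = 0.32 − 0.2500 = 0.0700; denominator = 1 − 0.2500 = 0.7500
φ_{22} = 0.0700 / 0.7500 = 0.093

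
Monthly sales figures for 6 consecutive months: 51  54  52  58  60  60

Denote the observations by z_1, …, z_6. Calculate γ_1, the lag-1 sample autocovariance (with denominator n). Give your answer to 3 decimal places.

Mean z̄ = (51 + 54 + 52 + 58 + 60 + 60)/6 = 55.8333
Deviations: -4.8333, -1.8333, -3.8333, 2.1667, 4.1667, 4.1667
Σ_{t=1}^{5}(z_t−z̄)(z_{t+1}−z̄) = 33.9722
γ_1 = 33.9722 / 6 = 5.662

5.662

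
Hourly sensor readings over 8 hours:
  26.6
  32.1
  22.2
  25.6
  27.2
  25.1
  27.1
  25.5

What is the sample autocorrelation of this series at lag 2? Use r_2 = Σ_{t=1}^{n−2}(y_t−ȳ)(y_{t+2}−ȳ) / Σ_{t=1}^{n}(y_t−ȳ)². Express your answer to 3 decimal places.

Mean ȳ = (26.6 + 32.1 + 22.2 + 25.6 + 27.2 + 25.1 + 27.1 + 25.5)/8 = 26.4250
Deviations from mean: 0.1750, 5.6750, -4.2250, -0.8250, 0.7750, -1.3250, 0.6750, -0.9250
Numerator Σ_{t=1}^{6}(y_t−ȳ)(y_{t+2}−ȳ) = -5.8538
Denominator Σ(y_t−ȳ)² = 54.4350
r_2 = -5.8538 / 54.4350 = -0.108

-0.108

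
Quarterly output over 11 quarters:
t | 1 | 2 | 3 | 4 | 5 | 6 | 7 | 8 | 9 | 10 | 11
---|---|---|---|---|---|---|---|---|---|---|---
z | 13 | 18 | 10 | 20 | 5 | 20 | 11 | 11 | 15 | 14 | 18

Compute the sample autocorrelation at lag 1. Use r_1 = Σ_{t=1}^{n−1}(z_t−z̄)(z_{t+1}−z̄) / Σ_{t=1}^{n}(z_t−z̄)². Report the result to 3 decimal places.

-0.742

Mean z̄ = (13 + 18 + 10 + 20 + 5 + 20 + 11 + 11 + 15 + 14 + 18)/11 = 14.0909
Numerator Σ_{t=1}^{10}(z_t−z̄)(z_{t+1}−z̄) = -163.8264
Denominator Σ(z_t−z̄)² = 220.9091
r_1 = -163.8264 / 220.9091 = -0.742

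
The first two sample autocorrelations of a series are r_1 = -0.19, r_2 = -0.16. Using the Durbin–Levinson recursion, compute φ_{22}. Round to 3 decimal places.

φ_{22} = (r_2 − r_1²) / (1 − r_1²)
r_1² = (-0.19)² = 0.0361
Numerator = -0.16 − 0.0361 = -0.1961; denominator = 1 − 0.0361 = 0.9639
φ_{22} = -0.1961 / 0.9639 = -0.203

-0.203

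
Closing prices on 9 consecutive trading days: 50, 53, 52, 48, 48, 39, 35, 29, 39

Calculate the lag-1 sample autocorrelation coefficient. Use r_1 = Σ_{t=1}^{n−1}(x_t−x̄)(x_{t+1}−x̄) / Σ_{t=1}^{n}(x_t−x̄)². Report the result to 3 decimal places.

Mean x̄ = (50 + 53 + 52 + 48 + 48 + 39 + 35 + 29 + 39)/9 = 43.6667
Numerator Σ_{t=1}^{8}(x_t−x̄)(x_{t+1}−x̄) = 407.5556
Denominator Σ(x_t−x̄)² = 568.0000
r_1 = 407.5556 / 568.0000 = 0.718

0.718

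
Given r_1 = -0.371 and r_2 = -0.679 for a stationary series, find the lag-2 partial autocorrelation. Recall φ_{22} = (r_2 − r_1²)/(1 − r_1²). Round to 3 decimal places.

-0.947

φ_{22} = (r_2 − r_1²) / (1 − r_1²)
r_1² = (-0.371)² = 0.137641
Numerator = -0.679 − 0.1376 = -0.8166; denominator = 1 − 0.1376 = 0.8624
φ_{22} = -0.8166 / 0.8624 = -0.947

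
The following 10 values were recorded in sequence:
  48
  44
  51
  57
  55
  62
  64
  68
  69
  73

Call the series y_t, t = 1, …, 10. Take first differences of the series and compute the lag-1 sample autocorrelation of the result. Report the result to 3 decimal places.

First differences Δy: -4, 7, 6, -2, 7, 2, 4, 1, 4
Mean of differences = 2.7778
Numerator Σ(Δy_t−Δȳ)(Δy_{t+1}−Δȳ) = -59.1605
Denominator Σ(Δy_t−Δȳ)² = 121.5556
r_1(Δy) = -59.1605 / 121.5556 = -0.487

-0.487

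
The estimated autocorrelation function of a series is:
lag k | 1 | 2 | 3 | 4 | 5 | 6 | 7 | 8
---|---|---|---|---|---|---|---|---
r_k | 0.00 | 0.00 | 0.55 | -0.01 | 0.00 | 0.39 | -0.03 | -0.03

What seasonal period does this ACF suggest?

3

The largest autocorrelation is r_3 = 0.55, with a weaker echo at lag 6 (0.39); the remaining lags stay at or below 0.00.
The dominant spike at lag 3 indicates a seasonal period of 3.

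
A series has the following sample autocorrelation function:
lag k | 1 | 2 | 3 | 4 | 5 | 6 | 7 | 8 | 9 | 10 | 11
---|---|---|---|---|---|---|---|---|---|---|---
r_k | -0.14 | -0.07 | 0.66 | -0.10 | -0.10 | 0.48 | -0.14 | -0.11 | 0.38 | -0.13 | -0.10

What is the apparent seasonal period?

3

The largest autocorrelation is r_3 = 0.66, with weaker echoes at lags 6 (0.48) and 9 (0.38); the remaining lags stay at or below -0.07.
The dominant spike at lag 3 indicates a seasonal period of 3.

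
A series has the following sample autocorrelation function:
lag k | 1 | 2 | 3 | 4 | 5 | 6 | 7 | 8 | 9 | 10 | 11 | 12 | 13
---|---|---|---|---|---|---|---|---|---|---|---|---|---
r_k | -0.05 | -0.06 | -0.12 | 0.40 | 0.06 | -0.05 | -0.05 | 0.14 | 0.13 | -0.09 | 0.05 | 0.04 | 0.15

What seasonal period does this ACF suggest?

4

The largest autocorrelation is r_4 = 0.40; the remaining lags stay at or below 0.15.
The dominant spike at lag 4 indicates a seasonal period of 4.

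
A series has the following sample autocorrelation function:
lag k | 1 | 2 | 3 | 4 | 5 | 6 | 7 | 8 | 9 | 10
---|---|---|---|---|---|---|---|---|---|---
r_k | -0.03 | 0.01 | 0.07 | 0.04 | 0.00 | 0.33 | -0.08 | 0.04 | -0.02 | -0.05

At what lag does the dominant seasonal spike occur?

6

The largest autocorrelation is r_6 = 0.33; the remaining lags stay at or below 0.07.
The dominant spike at lag 6 indicates a seasonal period of 6.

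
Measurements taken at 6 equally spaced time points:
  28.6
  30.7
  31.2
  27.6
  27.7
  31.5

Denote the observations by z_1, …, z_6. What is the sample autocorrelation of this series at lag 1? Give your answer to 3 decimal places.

-0.151

Mean z̄ = (28.6 + 30.7 + 31.2 + 27.6 + 27.7 + 31.5)/6 = 29.5500
Deviations from mean: -0.9500, 1.1500, 1.6500, -1.9500, -1.8500, 1.9500
Σ(z_t−z̄)(z_{t+1}−z̄) = (-1.0925) + (1.8975) + (-3.2175) + (3.6075) + (-3.6075) = -2.4125
Denominator Σ(z_t−z̄)² = 15.9750
r_1 = -2.4125 / 15.9750 = -0.151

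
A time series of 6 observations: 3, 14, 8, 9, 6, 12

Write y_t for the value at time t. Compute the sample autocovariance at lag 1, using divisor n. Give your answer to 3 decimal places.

Mean ȳ = (3 + 14 + 8 + 9 + 6 + 12)/6 = 8.6667
Deviations: -5.6667, 5.3333, -0.6667, 0.3333, -2.6667, 3.3333
Σ_{t=1}^{5}(y_t−ȳ)(y_{t+1}−ȳ) = -43.7778
γ_1 = -43.7778 / 6 = -7.296

-7.296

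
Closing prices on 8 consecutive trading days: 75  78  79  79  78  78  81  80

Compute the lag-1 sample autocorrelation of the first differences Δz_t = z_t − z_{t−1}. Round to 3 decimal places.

First differences Δz: 3, 1, 0, -1, 0, 3, -1
Mean of differences = 0.7143
Numerator Σ(Δz_t−Δz̄)(Δz_{t+1}−Δz̄) = -2.6531
Denominator Σ(Δz_t−Δz̄)² = 17.4286
r_1(Δz) = -2.6531 / 17.4286 = -0.152

-0.152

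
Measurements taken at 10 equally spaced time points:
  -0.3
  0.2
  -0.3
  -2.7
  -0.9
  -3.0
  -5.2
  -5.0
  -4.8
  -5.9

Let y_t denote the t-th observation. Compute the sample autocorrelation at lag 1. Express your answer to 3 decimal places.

Mean ȳ = (-0.3 + 0.2 − 0.3 − 2.7 − 0.9 − 3.0 − 5.2 − 5.0 − 4.8 − 5.9)/10 = -2.7900
Numerator Σ_{t=1}^{9}(y_t−ȳ)(y_{t+1}−ȳ) = 31.4129
Denominator Σ(y_t−ȳ)² = 49.3690
r_1 = 31.4129 / 49.3690 = 0.636

0.636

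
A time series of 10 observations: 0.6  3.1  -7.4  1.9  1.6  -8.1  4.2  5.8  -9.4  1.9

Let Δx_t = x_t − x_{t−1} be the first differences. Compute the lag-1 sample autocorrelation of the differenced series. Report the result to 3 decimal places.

-0.516

First differences Δx: 2.5, -10.5, 9.3, -0.3, -9.7, 12.3, 1.6, -15.2, 11.3
Mean of differences = 0.1444
Numerator Σ(Δx_t−Δx̄)(Δx_{t+1}−Δx̄) = -417.7053
Denominator Σ(Δx_t−Δx̄)² = 809.5622
r_1(Δx) = -417.7053 / 809.5622 = -0.516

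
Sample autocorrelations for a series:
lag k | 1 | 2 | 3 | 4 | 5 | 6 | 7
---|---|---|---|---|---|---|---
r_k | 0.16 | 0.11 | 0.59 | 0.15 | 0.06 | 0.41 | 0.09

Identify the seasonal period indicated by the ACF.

3

The largest autocorrelation is r_3 = 0.59, with a weaker echo at lag 6 (0.41); the remaining lags stay at or below 0.16.
The dominant spike at lag 3 indicates a seasonal period of 3.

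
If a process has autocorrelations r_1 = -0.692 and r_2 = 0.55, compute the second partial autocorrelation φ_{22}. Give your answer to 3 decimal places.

0.137

φ_{22} = (r_2 − r_1²) / (1 − r_1²)
r_1² = (-0.692)² = 0.478864
Numerator = 0.55 − 0.4789 = 0.0711; denominator = 1 − 0.4789 = 0.5211
φ_{22} = 0.0711 / 0.5211 = 0.137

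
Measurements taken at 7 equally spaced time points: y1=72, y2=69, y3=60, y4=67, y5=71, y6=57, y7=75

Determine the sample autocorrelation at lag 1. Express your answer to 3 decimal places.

-0.470

Mean ȳ = (72 + 69 + 60 + 67 + 71 + 57 + 75)/7 = 67.2857
Deviations from mean: 4.7143, 1.7143, -7.2857, -0.2857, 3.7143, -10.2857, 7.7143
Σ(y_t−ȳ)(y_{t+1}−ȳ) = (8.0816) + (-12.4898) + (2.0816) + (-1.0612) + (-38.2041) + (-79.3469) = -120.9388
Denominator Σ(y_t−ȳ)² = 257.4286
r_1 = -120.9388 / 257.4286 = -0.470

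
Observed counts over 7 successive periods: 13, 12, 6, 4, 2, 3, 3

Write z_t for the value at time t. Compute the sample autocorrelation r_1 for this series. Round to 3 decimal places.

0.581

Mean z̄ = (13 + 12 + 6 + 4 + 2 + 3 + 3)/7 = 6.1429
Σ(z_t−z̄)(z_{t+1}−z̄) = (40.1633) + (-0.8367) + (0.3061) + (8.8776) + (13.0204) + (9.8776) = 71.4082
Denominator Σ(z_t−z̄)² = 122.8571
r_1 = 71.4082 / 122.8571 = 0.581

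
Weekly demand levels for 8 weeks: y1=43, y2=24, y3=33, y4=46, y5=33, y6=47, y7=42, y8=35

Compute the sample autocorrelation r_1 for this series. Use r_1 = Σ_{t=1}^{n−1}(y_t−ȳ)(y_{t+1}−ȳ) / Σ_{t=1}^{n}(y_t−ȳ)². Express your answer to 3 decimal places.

Mean ȳ = (43 + 24 + 33 + 46 + 33 + 47 + 42 + 35)/8 = 37.8750
Numerator Σ_{t=1}^{7}(y_t−ȳ)(y_{t+1}−ȳ) = -101.3906
Denominator Σ(y_t−ȳ)² = 440.8750
r_1 = -101.3906 / 440.8750 = -0.230

-0.230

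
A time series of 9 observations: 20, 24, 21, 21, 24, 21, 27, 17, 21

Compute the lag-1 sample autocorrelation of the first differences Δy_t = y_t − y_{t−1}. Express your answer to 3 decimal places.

-0.709

First differences Δy: 4, -3, 0, 3, -3, 6, -10, 4
Mean of differences = 0.1250
Numerator Σ(Δy_t−Δȳ)(Δy_{t+1}−Δȳ) = -138.1406
Denominator Σ(Δy_t−Δȳ)² = 194.8750
r_1(Δy) = -138.1406 / 194.8750 = -0.709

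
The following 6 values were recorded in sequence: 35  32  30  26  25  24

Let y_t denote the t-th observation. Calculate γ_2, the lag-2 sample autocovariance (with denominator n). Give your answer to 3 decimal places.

1.185

Mean ȳ = (35 + 32 + 30 + 26 + 25 + 24)/6 = 28.6667
Deviations: 6.3333, 3.3333, 1.3333, -2.6667, -3.6667, -4.6667
Σ_{t=1}^{4}(y_t−ȳ)(y_{t+2}−ȳ) = 7.1111
γ_2 = 7.1111 / 6 = 1.185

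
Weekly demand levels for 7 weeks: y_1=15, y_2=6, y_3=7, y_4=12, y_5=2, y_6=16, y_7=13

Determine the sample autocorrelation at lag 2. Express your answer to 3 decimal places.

Mean ȳ = (15 + 6 + 7 + 12 + 2 + 16 + 13)/7 = 10.1429
Deviations from mean: 4.8571, -4.1429, -3.1429, 1.8571, -8.1429, 5.8571, 2.8571
Σ(y_t−ȳ)(y_{t+2}−ȳ) = (-15.2653) + (-7.6939) + (25.5918) + (10.8776) + (-23.2653) = -9.7551
Denominator Σ(y_t−ȳ)² = 162.8571
r_2 = -9.7551 / 162.8571 = -0.060

-0.060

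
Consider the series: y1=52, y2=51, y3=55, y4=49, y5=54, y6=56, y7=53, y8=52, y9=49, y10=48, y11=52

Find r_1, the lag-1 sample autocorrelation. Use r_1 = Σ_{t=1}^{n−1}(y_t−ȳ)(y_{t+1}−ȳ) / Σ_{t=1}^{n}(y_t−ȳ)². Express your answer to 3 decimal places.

Mean ȳ = (52 + 51 + 55 + 49 + 54 + 56 + 53 + 52 + 49 + 48 + 52)/11 = 51.9091
Numerator Σ_{t=1}^{10}(y_t−ȳ)(y_{t+1}−ȳ) = 5.9008
Denominator Σ(y_t−ȳ)² = 64.9091
r_1 = 5.9008 / 64.9091 = 0.091

0.091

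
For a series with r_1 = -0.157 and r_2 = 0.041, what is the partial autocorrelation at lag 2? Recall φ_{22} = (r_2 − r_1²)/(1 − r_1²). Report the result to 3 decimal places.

0.017

φ_{22} = (r_2 − r_1²) / (1 − r_1²)
r_1² = (-0.157)² = 0.024649
Numerator = 0.041 − 0.0246 = 0.0164; denominator = 1 − 0.0246 = 0.9754
φ_{22} = 0.0164 / 0.9754 = 0.017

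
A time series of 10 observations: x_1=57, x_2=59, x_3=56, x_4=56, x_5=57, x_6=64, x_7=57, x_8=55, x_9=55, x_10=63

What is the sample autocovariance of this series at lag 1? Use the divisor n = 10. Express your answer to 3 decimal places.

Mean x̄ = (57 + 59 + 56 + 56 + 57 + 64 + 57 + 55 + 55 + 63)/10 = 57.9000
Σ_{t=1}^{9}(x_t−x̄)(x_{t+1}−x̄) = -12.5100
γ_1 = -12.5100 / 10 = -1.251

-1.251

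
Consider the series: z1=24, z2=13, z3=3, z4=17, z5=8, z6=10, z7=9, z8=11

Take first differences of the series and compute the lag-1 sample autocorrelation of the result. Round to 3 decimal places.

-0.391

First differences Δz: -11, -10, 14, -9, 2, -1, 2
Mean of differences = -1.8571
Numerator Σ(Δz_t−Δz̄)(Δz_{t+1}−Δz̄) = -188.8776
Denominator Σ(Δz_t−Δz̄)² = 482.8571
r_1(Δz) = -188.8776 / 482.8571 = -0.391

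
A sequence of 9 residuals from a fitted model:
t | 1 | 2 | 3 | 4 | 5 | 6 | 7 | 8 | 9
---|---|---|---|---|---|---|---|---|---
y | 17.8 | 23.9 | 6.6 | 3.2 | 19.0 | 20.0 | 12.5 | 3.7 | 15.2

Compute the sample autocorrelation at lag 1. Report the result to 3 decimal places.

Mean ȳ = (17.8 + 23.9 + 6.6 + 3.2 + 19.0 + 20.0 + 12.5 + 3.7 + 15.2)/9 = 13.5444
Numerator Σ_{t=1}^{8}(y_t−ȳ)(y_{t+1}−ȳ) = 10.0169
Denominator Σ(y_t−ȳ)² = 452.7622
r_1 = 10.0169 / 452.7622 = 0.022

0.022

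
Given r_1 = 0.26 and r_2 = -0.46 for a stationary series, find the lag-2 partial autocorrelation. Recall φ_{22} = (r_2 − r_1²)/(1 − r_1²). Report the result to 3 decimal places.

-0.566

φ_{22} = (r_2 − r_1²) / (1 − r_1²)
r_1² = (0.26)² = 0.0676
Numerator = -0.46 − 0.0676 = -0.5276; denominator = 1 − 0.0676 = 0.9324
φ_{22} = -0.5276 / 0.9324 = -0.566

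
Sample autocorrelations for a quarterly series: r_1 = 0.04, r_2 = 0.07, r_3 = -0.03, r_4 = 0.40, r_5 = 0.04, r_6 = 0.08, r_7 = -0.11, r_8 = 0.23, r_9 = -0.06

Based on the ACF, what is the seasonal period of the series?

4

The largest autocorrelation is r_4 = 0.40, with a weaker echo at lag 8 (0.23); the remaining lags stay at or below 0.08.
The dominant spike at lag 4 indicates a seasonal period of 4.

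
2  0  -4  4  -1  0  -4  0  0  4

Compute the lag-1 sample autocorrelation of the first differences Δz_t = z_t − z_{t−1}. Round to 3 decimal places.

-0.565

First differences Δz: -2, -4, 8, -5, 1, -4, 4, 0, 4
Mean of differences = 0.2222
Numerator Σ(Δz_t−Δz̄)(Δz_{t+1}−Δz̄) = -89.0494
Denominator Σ(Δz_t−Δz̄)² = 157.5556
r_1(Δz) = -89.0494 / 157.5556 = -0.565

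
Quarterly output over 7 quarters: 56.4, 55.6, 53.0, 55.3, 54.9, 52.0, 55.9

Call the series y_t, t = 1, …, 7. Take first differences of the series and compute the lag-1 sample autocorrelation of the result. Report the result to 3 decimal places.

First differences Δy: -0.8, -2.6, 2.3, -0.4, -2.9, 3.9
Mean of differences = -0.0833
Numerator Σ(Δy_t−Δȳ)(Δy_{t+1}−Δȳ) = -15.2769
Denominator Σ(Δy_t−Δȳ)² = 36.4283
r_1(Δy) = -15.2769 / 36.4283 = -0.419

-0.419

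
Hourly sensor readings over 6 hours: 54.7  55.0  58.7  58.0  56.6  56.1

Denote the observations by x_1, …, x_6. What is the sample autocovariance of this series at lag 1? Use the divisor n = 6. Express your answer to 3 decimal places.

Mean x̄ = (54.7 + 55.0 + 58.7 + 58.0 + 56.6 + 56.1)/6 = 56.5167
Σ_{t=1}^{5}(x_t−x̄)(x_{t+1}−x̄) = 2.7714
γ_1 = 2.7714 / 6 = 0.462

0.462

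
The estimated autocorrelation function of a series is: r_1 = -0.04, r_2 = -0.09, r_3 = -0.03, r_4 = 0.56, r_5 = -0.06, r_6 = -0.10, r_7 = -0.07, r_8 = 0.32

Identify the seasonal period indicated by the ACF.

The largest autocorrelation is r_4 = 0.56, with a weaker echo at lag 8 (0.32); the remaining lags stay at or below -0.03.
The dominant spike at lag 4 indicates a seasonal period of 4.

4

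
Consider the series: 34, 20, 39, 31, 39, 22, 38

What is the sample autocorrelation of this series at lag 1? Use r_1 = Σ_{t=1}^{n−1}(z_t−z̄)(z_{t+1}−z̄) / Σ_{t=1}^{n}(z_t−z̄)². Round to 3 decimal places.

Mean z̄ = (34 + 20 + 39 + 31 + 39 + 22 + 38)/7 = 31.8571
Deviations from mean: 2.1429, -11.8571, 7.1429, -0.8571, 7.1429, -9.8571, 6.1429
Σ(z_t−z̄)(z_{t+1}−z̄) = (-25.4082) + (-84.6939) + (-6.1224) + (-6.1224) + (-70.4082) + (-60.5510) = -253.3061
Denominator Σ(z_t−z̄)² = 382.8571
r_1 = -253.3061 / 382.8571 = -0.662

-0.662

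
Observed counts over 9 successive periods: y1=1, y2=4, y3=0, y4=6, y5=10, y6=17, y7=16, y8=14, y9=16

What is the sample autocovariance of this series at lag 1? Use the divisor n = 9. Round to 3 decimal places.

Mean ȳ = (1 + 4 + 0 + 6 + 10 + 17 + 16 + 14 + 16)/9 = 9.3333
Σ_{t=1}^{8}(y_t−ȳ)(y_{t+1}−ȳ) = 241.5556
γ_1 = 241.5556 / 9 = 26.840

26.840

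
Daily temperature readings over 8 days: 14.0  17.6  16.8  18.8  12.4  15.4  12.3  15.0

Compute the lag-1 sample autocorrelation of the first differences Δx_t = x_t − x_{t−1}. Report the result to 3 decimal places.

First differences Δx: 3.6, -0.8, 2.0, -6.4, 3.0, -3.1, 2.7
Mean of differences = 0.1429
Numerator Σ(Δx_t−Δx̄)(Δx_{t+1}−Δx̄) = -53.4133
Denominator Σ(Δx_t−Δx̄)² = 84.3171
r_1(Δx) = -53.4133 / 84.3171 = -0.633

-0.633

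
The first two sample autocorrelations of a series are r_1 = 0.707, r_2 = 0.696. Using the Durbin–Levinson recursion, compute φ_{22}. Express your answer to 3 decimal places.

φ_{22} = (r_2 − r_1²) / (1 − r_1²)
r_1² = (0.707)² = 0.499849
Numerator = 0.696 − 0.4998 = 0.1962; denominator = 1 − 0.4998 = 0.5002
φ_{22} = 0.1962 / 0.5002 = 0.392

0.392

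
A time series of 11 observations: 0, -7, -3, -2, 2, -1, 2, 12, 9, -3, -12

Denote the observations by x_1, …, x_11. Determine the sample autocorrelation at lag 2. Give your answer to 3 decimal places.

Mean x̄ = (0 − 7 − 3 − 2 + 2 − 1 + 2 + 12 + 9 − 3 − 12)/11 = -0.2727
Numerator Σ_{t=1}^{9}(x_t−x̄)(x_{t+2}−x̄) = -118.9669
Denominator Σ(x_t−x̄)² = 448.1818
r_2 = -118.9669 / 448.1818 = -0.265

-0.265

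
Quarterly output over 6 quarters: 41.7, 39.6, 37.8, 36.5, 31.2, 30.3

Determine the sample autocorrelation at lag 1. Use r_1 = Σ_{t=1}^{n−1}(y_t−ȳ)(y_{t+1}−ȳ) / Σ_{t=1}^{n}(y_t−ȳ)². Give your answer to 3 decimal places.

Mean ȳ = (41.7 + 39.6 + 37.8 + 36.5 + 31.2 + 30.3)/6 = 36.1833
Deviations from mean: 5.5167, 3.4167, 1.6167, 0.3167, -4.9833, -5.8833
Numerator Σ_{t=1}^{5}(y_t−ȳ)(y_{t+1}−ȳ) = 52.6247
Denominator Σ(y_t−ȳ)² = 104.2683
r_1 = 52.6247 / 104.2683 = 0.505

0.505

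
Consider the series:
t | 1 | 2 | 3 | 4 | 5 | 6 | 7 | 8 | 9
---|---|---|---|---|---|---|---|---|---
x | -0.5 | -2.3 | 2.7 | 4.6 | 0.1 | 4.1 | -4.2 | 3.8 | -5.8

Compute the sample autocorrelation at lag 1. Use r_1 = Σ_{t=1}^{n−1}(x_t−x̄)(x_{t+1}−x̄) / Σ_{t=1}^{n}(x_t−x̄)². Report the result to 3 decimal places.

-0.427

Mean x̄ = (-0.5 − 2.3 + 2.7 + 4.6 + 0.1 + 4.1 − 4.2 + 3.8 − 5.8)/9 = 0.2778
Numerator Σ_{t=1}^{8}(x_t−x̄)(x_{t+1}−x̄) = -49.5116
Denominator Σ(x_t−x̄)² = 115.8356
r_1 = -49.5116 / 115.8356 = -0.427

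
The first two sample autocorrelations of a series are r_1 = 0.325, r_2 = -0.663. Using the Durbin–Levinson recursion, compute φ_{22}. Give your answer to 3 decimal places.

φ_{22} = (r_2 − r_1²) / (1 − r_1²)
r_1² = (0.325)² = 0.105625
Numerator = -0.663 − 0.1056 = -0.7686; denominator = 1 − 0.1056 = 0.8944
φ_{22} = -0.7686 / 0.8944 = -0.859

-0.859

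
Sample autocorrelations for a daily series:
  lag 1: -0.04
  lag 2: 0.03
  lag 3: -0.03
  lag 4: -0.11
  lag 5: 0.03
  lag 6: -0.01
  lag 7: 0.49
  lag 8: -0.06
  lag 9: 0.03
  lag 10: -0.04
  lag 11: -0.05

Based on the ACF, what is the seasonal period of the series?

7

The largest autocorrelation is r_7 = 0.49; the remaining lags stay at or below 0.03.
The dominant spike at lag 7 indicates a seasonal period of 7.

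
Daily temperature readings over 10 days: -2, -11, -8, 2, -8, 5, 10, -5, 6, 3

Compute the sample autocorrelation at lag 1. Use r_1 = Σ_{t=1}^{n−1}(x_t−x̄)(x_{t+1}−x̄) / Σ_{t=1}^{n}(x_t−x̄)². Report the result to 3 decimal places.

0.041

Mean x̄ = (-2 − 11 − 8 + 2 − 8 + 5 + 10 − 5 + 6 + 3)/10 = -0.8000
Numerator Σ_{t=1}^{9}(x_t−x̄)(x_{t+1}−x̄) = 18.1600
Denominator Σ(x_t−x̄)² = 445.6000
r_1 = 18.1600 / 445.6000 = 0.041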